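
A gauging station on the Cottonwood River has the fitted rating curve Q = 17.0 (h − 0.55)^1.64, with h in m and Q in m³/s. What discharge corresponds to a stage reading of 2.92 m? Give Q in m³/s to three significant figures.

Q = 17.0 × (2.92 − 0.55)^1.64 = 17.0 × 2.37^1.64 = 69.99 m³/s

70.0 m³/s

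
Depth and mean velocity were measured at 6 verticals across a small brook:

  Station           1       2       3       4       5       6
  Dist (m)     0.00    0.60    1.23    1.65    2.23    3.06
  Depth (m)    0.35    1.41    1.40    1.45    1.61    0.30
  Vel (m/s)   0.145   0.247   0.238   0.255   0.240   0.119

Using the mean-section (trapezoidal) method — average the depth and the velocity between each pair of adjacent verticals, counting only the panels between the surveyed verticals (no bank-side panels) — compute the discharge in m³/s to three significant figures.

0.828 m³/s

Panel 1-2: Δb = 0.6 m, d̄ = (0.35+1.41)/2 = 0.88, v̄ = (0.145+0.247)/2 = 0.196 → q = 0.6×0.88×0.196 = 0.1035 m³/s
Panel 2-3: Δb = 0.63 m, d̄ = (1.41+1.40)/2 = 1.405, v̄ = (0.247+0.238)/2 = 0.2425 → q = 0.63×1.405×0.2425 = 0.2146 m³/s
Panel 3-4: Δb = 0.42 m, d̄ = (1.40+1.45)/2 = 1.425, v̄ = (0.238+0.255)/2 = 0.2465 → q = 0.42×1.425×0.2465 = 0.1475 m³/s
Panel 4-5: Δb = 0.58 m, d̄ = (1.45+1.61)/2 = 1.53, v̄ = (0.255+0.240)/2 = 0.2475 → q = 0.58×1.53×0.2475 = 0.2196 m³/s
Panel 5-6: Δb = 0.83 m, d̄ = (1.61+0.30)/2 = 0.955, v̄ = (0.240+0.119)/2 = 0.1795 → q = 0.83×0.955×0.1795 = 0.1423 m³/s
Q = Σ q = 0.8276 m³/s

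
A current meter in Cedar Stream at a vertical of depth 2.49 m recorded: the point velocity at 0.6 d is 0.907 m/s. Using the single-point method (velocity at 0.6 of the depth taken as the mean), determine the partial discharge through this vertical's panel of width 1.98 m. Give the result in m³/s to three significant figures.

4.47 m³/s

v̄ = v₀.₆ = 0.907 m/s
q = v̄ × d × w = 0.9070 × 2.49 × 1.98 = 4.472 m³/s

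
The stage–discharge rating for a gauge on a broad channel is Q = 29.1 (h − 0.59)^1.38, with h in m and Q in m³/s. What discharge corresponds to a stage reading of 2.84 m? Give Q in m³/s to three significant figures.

89.1 m³/s

Q = 29.1 × (2.84 − 0.59)^1.38 = 29.1 × 2.25^1.38 = 89.11 m³/s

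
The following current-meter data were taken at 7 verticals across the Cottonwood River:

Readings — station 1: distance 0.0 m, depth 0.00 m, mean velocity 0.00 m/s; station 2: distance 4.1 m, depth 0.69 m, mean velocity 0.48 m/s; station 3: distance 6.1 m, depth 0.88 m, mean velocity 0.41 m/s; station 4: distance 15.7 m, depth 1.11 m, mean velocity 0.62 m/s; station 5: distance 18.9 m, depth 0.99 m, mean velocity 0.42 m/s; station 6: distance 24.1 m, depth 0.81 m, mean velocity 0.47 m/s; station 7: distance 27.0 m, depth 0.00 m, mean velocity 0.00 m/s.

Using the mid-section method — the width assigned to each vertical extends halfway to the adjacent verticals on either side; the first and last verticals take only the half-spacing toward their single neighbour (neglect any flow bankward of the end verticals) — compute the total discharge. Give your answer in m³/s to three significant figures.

10.8 m³/s

w_2 = (6.1 − 0.0)/2 = 3.05 m; q_2 = 0.48 × 0.69 × 3.05 = 1.010 m³/s
w_3 = (15.7 − 4.1)/2 = 5.8 m; q_3 = 0.41 × 0.88 × 5.8 = 2.093 m³/s
w_4 = (18.9 − 6.1)/2 = 6.4 m; q_4 = 0.62 × 1.11 × 6.4 = 4.404 m³/s
w_5 = (24.1 − 15.7)/2 = 4.2 m; q_5 = 0.42 × 0.99 × 4.2 = 1.746 m³/s
w_6 = (27.0 − 18.9)/2 = 4.05 m; q_6 = 0.47 × 0.81 × 4.05 = 1.542 m³/s
Stations 1, 7 contribute zero (depth or velocity is 0).
Q = Σ qᵢ = 10.80 m³/s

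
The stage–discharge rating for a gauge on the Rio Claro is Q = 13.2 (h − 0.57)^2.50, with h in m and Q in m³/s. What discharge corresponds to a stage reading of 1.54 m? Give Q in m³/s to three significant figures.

12.2 m³/s

Q = 13.2 × (1.54 − 0.57)^2.50 = 13.2 × 0.97^2.50 = 12.23 m³/s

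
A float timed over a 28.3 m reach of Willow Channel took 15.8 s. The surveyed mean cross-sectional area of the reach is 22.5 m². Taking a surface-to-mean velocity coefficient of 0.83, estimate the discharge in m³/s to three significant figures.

33.4 m³/s

v_surface = L / t̄ = 28.3 / 15.8 = 1.791 m/s
v_mean = 0.83 × 1.791 = 1.487 m/s
Q = A × v_mean = 22.5 × 1.487 = 33.45 m³/s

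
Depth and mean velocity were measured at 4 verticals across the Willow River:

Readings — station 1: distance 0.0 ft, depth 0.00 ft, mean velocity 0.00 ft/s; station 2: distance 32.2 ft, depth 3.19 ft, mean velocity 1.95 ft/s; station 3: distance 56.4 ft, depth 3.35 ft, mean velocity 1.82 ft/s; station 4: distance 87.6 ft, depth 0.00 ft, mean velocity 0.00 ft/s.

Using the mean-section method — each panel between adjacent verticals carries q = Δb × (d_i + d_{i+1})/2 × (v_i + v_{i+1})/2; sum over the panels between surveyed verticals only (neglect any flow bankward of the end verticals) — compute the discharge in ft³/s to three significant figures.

247 ft³/s

Panel 1-2: Δb = 32.2 ft, d̄ = (0.00+3.19)/2 = 1.595, v̄ = (0.00+1.95)/2 = 0.975 → q = 32.2×1.595×0.975 = 50.08 ft³/s
Panel 2-3: Δb = 24.2 ft, d̄ = (3.19+3.35)/2 = 3.27, v̄ = (1.95+1.82)/2 = 1.885 → q = 24.2×3.27×1.885 = 149.2 ft³/s
Panel 3-4: Δb = 31.2 ft, d̄ = (3.35+0.00)/2 = 1.675, v̄ = (1.82+0.00)/2 = 0.91 → q = 31.2×1.675×0.91 = 47.56 ft³/s
Q = Σ q = 246.8 ft³/s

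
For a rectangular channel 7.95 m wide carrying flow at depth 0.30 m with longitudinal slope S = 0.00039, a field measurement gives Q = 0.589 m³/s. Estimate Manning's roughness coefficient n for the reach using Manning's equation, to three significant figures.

0.0341

A = b·y = 7.95 × 0.30 = 2.385 m²
P = b + 2y = 7.95 + 2×0.30 = 8.550 m
R = A/P = 2.385/8.550 = 0.2789 m
n = (1/Q)·A·R^(2/3)·S^(1/2) = (1/0.589) × 2.385 × 0.4269 × 0.01975 = 0.03414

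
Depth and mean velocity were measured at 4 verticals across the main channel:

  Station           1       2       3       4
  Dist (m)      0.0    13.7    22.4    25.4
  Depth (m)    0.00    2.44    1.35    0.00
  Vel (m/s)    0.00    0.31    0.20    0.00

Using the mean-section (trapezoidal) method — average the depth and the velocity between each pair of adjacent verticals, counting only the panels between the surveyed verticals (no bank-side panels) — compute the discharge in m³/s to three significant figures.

7.00 m³/s

Panel 1-2: Δb = 13.7 m, d̄ = (0.00+2.44)/2 = 1.22, v̄ = (0.00+0.31)/2 = 0.155 → q = 13.7×1.22×0.155 = 2.591 m³/s
Panel 2-3: Δb = 8.7 m, d̄ = (2.44+1.35)/2 = 1.895, v̄ = (0.31+0.20)/2 = 0.255 → q = 8.7×1.895×0.255 = 4.204 m³/s
Panel 3-4: Δb = 3 m, d̄ = (1.35+0.00)/2 = 0.675, v̄ = (0.20+0.00)/2 = 0.1 → q = 3×0.675×0.1 = 0.2025 m³/s
Q = Σ q = 6.997 m³/s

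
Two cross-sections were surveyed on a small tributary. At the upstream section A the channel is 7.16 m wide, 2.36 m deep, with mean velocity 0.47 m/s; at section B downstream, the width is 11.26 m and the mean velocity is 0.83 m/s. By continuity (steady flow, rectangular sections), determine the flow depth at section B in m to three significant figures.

0.850 m

Q = A₁V₁ = (7.16×2.36) × 0.47 = 7.942 m³/s
d₂ = Q/(b₂ V₂) = 7.942/(11.26×0.83) = 0.8498 m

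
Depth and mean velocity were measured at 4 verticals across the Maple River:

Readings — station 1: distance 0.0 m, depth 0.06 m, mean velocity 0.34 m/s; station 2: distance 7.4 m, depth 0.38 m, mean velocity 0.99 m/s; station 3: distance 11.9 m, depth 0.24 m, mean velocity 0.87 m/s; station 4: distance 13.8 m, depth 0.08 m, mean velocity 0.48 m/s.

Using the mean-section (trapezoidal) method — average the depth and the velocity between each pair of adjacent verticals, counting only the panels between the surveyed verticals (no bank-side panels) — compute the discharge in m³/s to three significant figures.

2.59 m³/s

Panel 1-2: Δb = 7.4 m, d̄ = (0.06+0.38)/2 = 0.22, v̄ = (0.34+0.99)/2 = 0.665 → q = 7.4×0.22×0.665 = 1.083 m³/s
Panel 2-3: Δb = 4.5 m, d̄ = (0.38+0.24)/2 = 0.31, v̄ = (0.99+0.87)/2 = 0.93 → q = 4.5×0.31×0.93 = 1.297 m³/s
Panel 3-4: Δb = 1.9 m, d̄ = (0.24+0.08)/2 = 0.16, v̄ = (0.87+0.48)/2 = 0.675 → q = 1.9×0.16×0.675 = 0.2052 m³/s
Q = Σ q = 2.585 m³/s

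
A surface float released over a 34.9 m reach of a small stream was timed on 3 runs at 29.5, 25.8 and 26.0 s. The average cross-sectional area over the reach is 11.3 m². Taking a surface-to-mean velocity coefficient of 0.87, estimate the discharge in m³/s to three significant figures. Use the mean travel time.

t̄ = (29.5 + 25.8 + 26.0) / 3 = 27.1 s
v_surface = L / t̄ = 34.9 / 27.1 = 1.288 m/s
v_mean = 0.87 × 1.288 = 1.120 m/s
Q = A × v_mean = 11.3 × 1.120 = 12.66 m³/s

12.7 m³/s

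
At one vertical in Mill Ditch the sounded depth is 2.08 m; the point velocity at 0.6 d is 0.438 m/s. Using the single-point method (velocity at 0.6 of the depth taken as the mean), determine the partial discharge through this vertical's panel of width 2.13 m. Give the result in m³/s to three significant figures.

v̄ = v₀.₆ = 0.438 m/s
q = v̄ × d × w = 0.4380 × 2.08 × 2.13 = 1.941 m³/s

1.94 m³/s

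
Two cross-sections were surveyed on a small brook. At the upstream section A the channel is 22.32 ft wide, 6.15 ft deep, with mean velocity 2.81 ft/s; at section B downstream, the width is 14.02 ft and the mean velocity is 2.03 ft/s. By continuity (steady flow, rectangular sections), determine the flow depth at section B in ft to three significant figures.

Q = A₁V₁ = (22.32×6.15) × 2.81 = 385.7 ft³/s
d₂ = Q/(b₂ V₂) = 385.7/(14.02×2.03) = 13.55 ft

13.6 ft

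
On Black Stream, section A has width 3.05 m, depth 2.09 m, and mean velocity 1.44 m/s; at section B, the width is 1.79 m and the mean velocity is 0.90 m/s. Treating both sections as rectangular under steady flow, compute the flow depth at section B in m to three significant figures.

5.70 m

Q = A₁V₁ = (3.05×2.09) × 1.44 = 9.179 m³/s
d₂ = Q/(b₂ V₂) = 9.179/(1.79×0.90) = 5.698 m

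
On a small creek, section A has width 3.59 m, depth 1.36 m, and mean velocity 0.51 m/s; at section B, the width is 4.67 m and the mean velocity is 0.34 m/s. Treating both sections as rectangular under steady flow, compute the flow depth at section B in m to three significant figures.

1.57 m

Q = A₁V₁ = (3.59×1.36) × 0.51 = 2.490 m³/s
d₂ = Q/(b₂ V₂) = 2.490/(4.67×0.34) = 1.568 m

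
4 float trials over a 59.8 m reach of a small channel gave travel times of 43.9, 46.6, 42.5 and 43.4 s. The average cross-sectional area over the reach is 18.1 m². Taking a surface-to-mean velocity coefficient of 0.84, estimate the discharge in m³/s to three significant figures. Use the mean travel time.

t̄ = (43.9 + 46.6 + 42.5 + 43.4) / 4 = 44.1 s
v_surface = L / t̄ = 59.8 / 44.1 = 1.356 m/s
v_mean = 0.84 × 1.356 = 1.139 m/s
Q = A × v_mean = 18.1 × 1.139 = 20.62 m³/s

20.6 m³/s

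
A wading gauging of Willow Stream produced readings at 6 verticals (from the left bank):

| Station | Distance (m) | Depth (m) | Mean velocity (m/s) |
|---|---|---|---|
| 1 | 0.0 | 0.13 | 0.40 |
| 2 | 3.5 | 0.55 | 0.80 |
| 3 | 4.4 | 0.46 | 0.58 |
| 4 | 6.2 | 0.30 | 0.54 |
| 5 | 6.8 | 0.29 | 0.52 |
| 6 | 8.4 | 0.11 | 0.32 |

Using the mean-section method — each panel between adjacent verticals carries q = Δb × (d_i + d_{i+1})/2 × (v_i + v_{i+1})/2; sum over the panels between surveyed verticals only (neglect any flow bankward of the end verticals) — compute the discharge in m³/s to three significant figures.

Panel 1-2: Δb = 3.5 m, d̄ = (0.13+0.55)/2 = 0.34, v̄ = (0.40+0.80)/2 = 0.6 → q = 3.5×0.34×0.6 = 0.7140 m³/s
Panel 2-3: Δb = 0.9 m, d̄ = (0.55+0.46)/2 = 0.505, v̄ = (0.80+0.58)/2 = 0.69 → q = 0.9×0.505×0.69 = 0.3136 m³/s
Panel 3-4: Δb = 1.8 m, d̄ = (0.46+0.30)/2 = 0.38, v̄ = (0.58+0.54)/2 = 0.56 → q = 1.8×0.38×0.56 = 0.3830 m³/s
Panel 4-5: Δb = 0.6 m, d̄ = (0.30+0.29)/2 = 0.295, v̄ = (0.54+0.52)/2 = 0.53 → q = 0.6×0.295×0.53 = 0.09381 m³/s
Panel 5-6: Δb = 1.6 m, d̄ = (0.29+0.11)/2 = 0.2, v̄ = (0.52+0.32)/2 = 0.42 → q = 1.6×0.2×0.42 = 0.1344 m³/s
Q = Σ q = 1.639 m³/s

1.64 m³/s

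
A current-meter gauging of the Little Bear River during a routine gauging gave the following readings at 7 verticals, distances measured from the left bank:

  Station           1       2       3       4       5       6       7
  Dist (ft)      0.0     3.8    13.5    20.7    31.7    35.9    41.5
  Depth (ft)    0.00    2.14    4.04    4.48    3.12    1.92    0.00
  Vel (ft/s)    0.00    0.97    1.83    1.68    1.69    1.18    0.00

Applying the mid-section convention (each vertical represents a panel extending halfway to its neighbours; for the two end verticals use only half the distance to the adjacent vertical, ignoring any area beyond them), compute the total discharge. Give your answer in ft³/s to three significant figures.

w_2 = (13.5 − 0.0)/2 = 6.75 ft; q_2 = 0.97 × 2.14 × 6.75 = 14.01 ft³/s
w_3 = (20.7 − 3.8)/2 = 8.45 ft; q_3 = 1.83 × 4.04 × 8.45 = 62.47 ft³/s
w_4 = (31.7 − 13.5)/2 = 9.1 ft; q_4 = 1.68 × 4.48 × 9.1 = 68.49 ft³/s
w_5 = (35.9 − 20.7)/2 = 7.6 ft; q_5 = 1.69 × 3.12 × 7.6 = 40.07 ft³/s
w_6 = (41.5 − 31.7)/2 = 4.9 ft; q_6 = 1.18 × 1.92 × 4.9 = 11.10 ft³/s
Stations 1, 7 contribute zero (depth or velocity is 0).
Q = Σ qᵢ = 196.1 ft³/s

196 ft³/s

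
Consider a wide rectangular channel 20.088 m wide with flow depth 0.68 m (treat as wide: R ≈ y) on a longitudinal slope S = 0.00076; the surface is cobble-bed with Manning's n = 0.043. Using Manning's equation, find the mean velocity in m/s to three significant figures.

A = b·y = 20.088 × 0.68 = 13.66 m²
Wide channel: R ≈ y = 0.68 m
Q = (1/n)·A·R^(2/3)·S^(1/2) = (1/0.043) × 13.66 × 0.6800^(2/3) × 0.00076^(1/2) = 6.772 m³/s
V = Q/A = 6.772/13.66 = 0.4958 m/s

0.496 m/s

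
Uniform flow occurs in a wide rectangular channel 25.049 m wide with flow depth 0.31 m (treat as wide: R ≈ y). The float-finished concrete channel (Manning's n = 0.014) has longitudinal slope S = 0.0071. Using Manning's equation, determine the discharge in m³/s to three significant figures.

A = b·y = 25.049 × 0.31 = 7.765 m²
Wide channel: R ≈ y = 0.31 m
Q = (1/n)·A·R^(2/3)·S^(1/2) = (1/0.014) × 7.765 × 0.3100^(2/3) × 0.0071^(1/2) = 21.41 m³/s

21.4 m³/s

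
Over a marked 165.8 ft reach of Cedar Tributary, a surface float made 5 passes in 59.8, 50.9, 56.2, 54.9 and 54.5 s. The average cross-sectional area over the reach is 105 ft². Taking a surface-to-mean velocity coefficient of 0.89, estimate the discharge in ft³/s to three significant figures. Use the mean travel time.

280 ft³/s

t̄ = (59.8 + 50.9 + 56.2 + 54.9 + 54.5) / 5 = 55.26 s
v_surface = L / t̄ = 165.8 / 55.26 = 3.000 ft/s
v_mean = 0.89 × 3.000 = 2.670 ft/s
Q = A × v_mean = 105 × 2.670 = 280.4 ft³/s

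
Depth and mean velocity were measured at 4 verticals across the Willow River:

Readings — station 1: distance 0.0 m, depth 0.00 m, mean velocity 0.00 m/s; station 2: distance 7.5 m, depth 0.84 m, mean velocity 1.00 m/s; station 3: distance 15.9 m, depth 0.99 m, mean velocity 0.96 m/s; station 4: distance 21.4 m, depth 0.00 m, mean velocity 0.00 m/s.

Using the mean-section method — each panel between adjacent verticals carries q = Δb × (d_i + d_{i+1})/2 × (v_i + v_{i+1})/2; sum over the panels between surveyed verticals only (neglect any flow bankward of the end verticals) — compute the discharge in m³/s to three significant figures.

10.4 m³/s

Panel 1-2: Δb = 7.5 m, d̄ = (0.00+0.84)/2 = 0.42, v̄ = (0.00+1.00)/2 = 0.5 → q = 7.5×0.42×0.5 = 1.575 m³/s
Panel 2-3: Δb = 8.4 m, d̄ = (0.84+0.99)/2 = 0.915, v̄ = (1.00+0.96)/2 = 0.98 → q = 8.4×0.915×0.98 = 7.532 m³/s
Panel 3-4: Δb = 5.5 m, d̄ = (0.99+0.00)/2 = 0.495, v̄ = (0.96+0.00)/2 = 0.48 → q = 5.5×0.495×0.48 = 1.307 m³/s
Q = Σ q = 10.41 m³/s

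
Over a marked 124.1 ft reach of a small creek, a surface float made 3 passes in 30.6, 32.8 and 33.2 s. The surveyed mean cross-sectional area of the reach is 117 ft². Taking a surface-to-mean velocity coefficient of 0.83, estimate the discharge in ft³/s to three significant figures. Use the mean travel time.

t̄ = (30.6 + 32.8 + 33.2) / 3 = 32.2 s
v_surface = L / t̄ = 124.1 / 32.2 = 3.854 ft/s
v_mean = 0.83 × 3.854 = 3.199 ft/s
Q = A × v_mean = 117 × 3.199 = 374.3 ft³/s

374 ft³/s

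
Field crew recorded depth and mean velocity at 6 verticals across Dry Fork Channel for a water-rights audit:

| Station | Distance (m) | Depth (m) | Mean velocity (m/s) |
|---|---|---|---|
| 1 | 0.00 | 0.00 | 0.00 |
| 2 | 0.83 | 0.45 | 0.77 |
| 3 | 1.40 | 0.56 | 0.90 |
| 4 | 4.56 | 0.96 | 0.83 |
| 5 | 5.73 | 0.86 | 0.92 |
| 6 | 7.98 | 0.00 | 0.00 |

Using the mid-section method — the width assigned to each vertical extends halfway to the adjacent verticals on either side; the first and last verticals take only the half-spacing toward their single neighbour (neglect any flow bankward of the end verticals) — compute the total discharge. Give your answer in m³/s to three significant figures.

4.26 m³/s

w_2 = (1.40 − 0.00)/2 = 0.7 m; q_2 = 0.77 × 0.45 × 0.7 = 0.2426 m³/s
w_3 = (4.56 − 0.83)/2 = 1.865 m; q_3 = 0.90 × 0.56 × 1.865 = 0.9400 m³/s
w_4 = (5.73 − 1.40)/2 = 2.165 m; q_4 = 0.83 × 0.96 × 2.165 = 1.725 m³/s
w_5 = (7.98 − 4.56)/2 = 1.71 m; q_5 = 0.92 × 0.86 × 1.71 = 1.353 m³/s
Stations 1, 6 contribute zero (depth or velocity is 0).
Q = Σ qᵢ = 4.261 m³/s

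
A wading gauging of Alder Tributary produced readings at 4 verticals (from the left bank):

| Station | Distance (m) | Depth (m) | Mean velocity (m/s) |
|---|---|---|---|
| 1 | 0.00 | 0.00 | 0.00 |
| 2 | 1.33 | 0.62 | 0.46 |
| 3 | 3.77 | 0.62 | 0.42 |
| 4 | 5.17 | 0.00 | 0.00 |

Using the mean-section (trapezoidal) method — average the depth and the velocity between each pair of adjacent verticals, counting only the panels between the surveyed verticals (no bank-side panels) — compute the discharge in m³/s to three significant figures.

Panel 1-2: Δb = 1.33 m, d̄ = (0.00+0.62)/2 = 0.31, v̄ = (0.00+0.46)/2 = 0.23 → q = 1.33×0.31×0.23 = 0.09483 m³/s
Panel 2-3: Δb = 2.44 m, d̄ = (0.62+0.62)/2 = 0.62, v̄ = (0.46+0.42)/2 = 0.44 → q = 2.44×0.62×0.44 = 0.6656 m³/s
Panel 3-4: Δb = 1.4 m, d̄ = (0.62+0.00)/2 = 0.31, v̄ = (0.42+0.00)/2 = 0.21 → q = 1.4×0.31×0.21 = 0.09114 m³/s
Q = Σ q = 0.8516 m³/s

0.852 m³/s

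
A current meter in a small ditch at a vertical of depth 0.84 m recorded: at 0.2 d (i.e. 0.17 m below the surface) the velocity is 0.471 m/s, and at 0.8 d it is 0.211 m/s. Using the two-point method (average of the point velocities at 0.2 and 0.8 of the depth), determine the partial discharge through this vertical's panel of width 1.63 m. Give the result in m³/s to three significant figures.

v̄ = (0.471 + 0.211) / 2 = 0.3410 m/s
q = v̄ × d × w = 0.3410 × 0.84 × 1.63 = 0.4669 m³/s

0.467 m³/s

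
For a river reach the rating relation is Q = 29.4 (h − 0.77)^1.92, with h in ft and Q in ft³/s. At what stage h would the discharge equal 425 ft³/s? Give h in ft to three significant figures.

4.79 ft

h − h₀ = (Q/C)^(1/b) = (425/29.4)^(1/1.92) = 4.020 ft
h = 0.77 + 4.020 = 4.790 ft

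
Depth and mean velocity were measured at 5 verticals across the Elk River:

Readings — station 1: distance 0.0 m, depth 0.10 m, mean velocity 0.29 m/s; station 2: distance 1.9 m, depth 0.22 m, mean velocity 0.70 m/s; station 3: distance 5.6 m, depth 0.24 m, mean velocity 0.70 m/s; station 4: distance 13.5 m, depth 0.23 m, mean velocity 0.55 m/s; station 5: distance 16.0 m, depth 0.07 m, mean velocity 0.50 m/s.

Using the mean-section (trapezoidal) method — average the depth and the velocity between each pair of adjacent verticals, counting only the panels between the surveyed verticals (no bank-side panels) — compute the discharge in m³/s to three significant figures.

Panel 1-2: Δb = 1.9 m, d̄ = (0.10+0.22)/2 = 0.16, v̄ = (0.29+0.70)/2 = 0.495 → q = 1.9×0.16×0.495 = 0.1505 m³/s
Panel 2-3: Δb = 3.7 m, d̄ = (0.22+0.24)/2 = 0.23, v̄ = (0.70+0.70)/2 = 0.7 → q = 3.7×0.23×0.7 = 0.5957 m³/s
Panel 3-4: Δb = 7.9 m, d̄ = (0.24+0.23)/2 = 0.235, v̄ = (0.70+0.55)/2 = 0.625 → q = 7.9×0.235×0.625 = 1.160 m³/s
Panel 4-5: Δb = 2.5 m, d̄ = (0.23+0.07)/2 = 0.15, v̄ = (0.55+0.50)/2 = 0.525 → q = 2.5×0.15×0.525 = 0.1969 m³/s
Q = Σ q = 2.103 m³/s

2.10 m³/s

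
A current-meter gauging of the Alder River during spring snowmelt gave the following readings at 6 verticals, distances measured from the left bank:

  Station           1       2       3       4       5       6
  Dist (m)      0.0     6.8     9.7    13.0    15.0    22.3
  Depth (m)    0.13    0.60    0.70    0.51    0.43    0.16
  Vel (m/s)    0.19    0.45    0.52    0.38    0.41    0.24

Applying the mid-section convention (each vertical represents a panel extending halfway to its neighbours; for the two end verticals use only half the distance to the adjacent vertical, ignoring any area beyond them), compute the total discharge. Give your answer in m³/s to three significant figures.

4.00 m³/s

w_1 = (6.8 − 0.0)/2 = 3.4 m; q_1 = 0.19 × 0.13 × 3.4 = 0.08398 m³/s
w_2 = (9.7 − 0.0)/2 = 4.85 m; q_2 = 0.45 × 0.60 × 4.85 = 1.310 m³/s
w_3 = (13.0 − 6.8)/2 = 3.1 m; q_3 = 0.52 × 0.70 × 3.1 = 1.128 m³/s
w_4 = (15.0 − 9.7)/2 = 2.65 m; q_4 = 0.38 × 0.51 × 2.65 = 0.5136 m³/s
w_5 = (22.3 − 13.0)/2 = 4.65 m; q_5 = 0.41 × 0.43 × 4.65 = 0.8198 m³/s
w_6 = (22.3 − 15.0)/2 = 3.65 m; q_6 = 0.24 × 0.16 × 3.65 = 0.1402 m³/s
Q = Σ qᵢ = 3.995 m³/s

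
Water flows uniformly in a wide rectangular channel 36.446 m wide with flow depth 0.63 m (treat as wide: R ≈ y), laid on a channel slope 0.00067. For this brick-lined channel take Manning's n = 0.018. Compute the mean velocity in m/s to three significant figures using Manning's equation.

1.06 m/s

A = b·y = 36.446 × 0.63 = 22.96 m²
Wide channel: R ≈ y = 0.63 m
Q = (1/n)·A·R^(2/3)·S^(1/2) = (1/0.018) × 22.96 × 0.6300^(2/3) × 0.00067^(1/2) = 24.27 m³/s
V = Q/A = 24.27/22.96 = 1.057 m/s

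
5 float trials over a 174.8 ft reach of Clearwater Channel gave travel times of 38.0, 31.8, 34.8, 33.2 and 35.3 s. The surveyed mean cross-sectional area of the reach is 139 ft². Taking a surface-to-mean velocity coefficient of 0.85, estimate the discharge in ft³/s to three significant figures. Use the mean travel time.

t̄ = (38.0 + 31.8 + 34.8 + 33.2 + 35.3) / 5 = 34.62 s
v_surface = L / t̄ = 174.8 / 34.62 = 5.049 ft/s
v_mean = 0.85 × 5.049 = 4.292 ft/s
Q = A × v_mean = 139 × 4.292 = 596.6 ft³/s

597 ft³/s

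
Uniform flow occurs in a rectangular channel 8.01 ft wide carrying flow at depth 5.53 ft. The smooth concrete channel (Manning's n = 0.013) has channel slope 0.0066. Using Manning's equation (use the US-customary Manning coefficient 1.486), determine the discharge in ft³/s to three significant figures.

721 ft³/s

A = b·y = 8.01 × 5.53 = 44.30 ft²
P = b + 2y = 8.01 + 2×5.53 = 19.07 ft
R = A/P = 44.30/19.07 = 2.323 ft
Q = (1.486/n)·A·R^(2/3)·S^(1/2) = (1.486/0.013) × 44.30 × 2.323^(2/3) × 0.0066^(1/2) = 721.5 ft³/s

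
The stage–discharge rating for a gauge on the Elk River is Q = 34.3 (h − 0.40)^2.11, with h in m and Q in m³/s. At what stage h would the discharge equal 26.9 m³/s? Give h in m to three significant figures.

1.29 m

h − h₀ = (Q/C)^(1/b) = (26.9/34.3)^(1/2.11) = 0.8912 m
h = 0.40 + 0.8912 = 1.291 m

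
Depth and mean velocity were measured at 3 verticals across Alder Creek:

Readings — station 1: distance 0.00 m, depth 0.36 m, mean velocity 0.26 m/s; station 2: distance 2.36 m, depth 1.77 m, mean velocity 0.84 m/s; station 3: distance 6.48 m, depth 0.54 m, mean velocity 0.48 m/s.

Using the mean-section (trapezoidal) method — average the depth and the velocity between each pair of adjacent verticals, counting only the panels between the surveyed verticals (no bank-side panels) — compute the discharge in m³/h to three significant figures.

Panel 1-2: Δb = 2.36 m, d̄ = (0.36+1.77)/2 = 1.065, v̄ = (0.26+0.84)/2 = 0.55 → q = 2.36×1.065×0.55 = 1.382 m³/s
Panel 2-3: Δb = 4.12 m, d̄ = (1.77+0.54)/2 = 1.155, v̄ = (0.84+0.48)/2 = 0.66 → q = 4.12×1.155×0.66 = 3.141 m³/s
Q = Σ q = 4.523 m³/s
= 4.523 × 3600 = 16280 m³/h

16300 m³/h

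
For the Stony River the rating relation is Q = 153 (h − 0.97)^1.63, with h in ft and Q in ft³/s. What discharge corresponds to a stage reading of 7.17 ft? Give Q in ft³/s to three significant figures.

2990 ft³/s

Q = 153 × (7.17 − 0.97)^1.63 = 153 × 6.2^1.63 = 2994 ft³/s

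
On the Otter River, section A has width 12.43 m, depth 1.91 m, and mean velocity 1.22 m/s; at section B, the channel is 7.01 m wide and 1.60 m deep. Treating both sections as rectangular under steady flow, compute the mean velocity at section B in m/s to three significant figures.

Q = A₁V₁ = (12.43×1.91) × 1.22 = 28.96 m³/s
A₂ = 7.01 × 1.60 = 11.22 m²
V₂ = Q/A₂ = 28.96/11.22 = 2.582 m/s

2.58 m/s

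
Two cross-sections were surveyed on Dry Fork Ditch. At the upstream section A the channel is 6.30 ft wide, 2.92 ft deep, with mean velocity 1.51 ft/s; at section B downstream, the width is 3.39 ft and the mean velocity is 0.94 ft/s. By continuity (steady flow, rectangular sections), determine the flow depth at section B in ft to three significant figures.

Q = A₁V₁ = (6.30×2.92) × 1.51 = 27.78 ft³/s
d₂ = Q/(b₂ V₂) = 27.78/(3.39×0.94) = 8.717 ft

8.72 ft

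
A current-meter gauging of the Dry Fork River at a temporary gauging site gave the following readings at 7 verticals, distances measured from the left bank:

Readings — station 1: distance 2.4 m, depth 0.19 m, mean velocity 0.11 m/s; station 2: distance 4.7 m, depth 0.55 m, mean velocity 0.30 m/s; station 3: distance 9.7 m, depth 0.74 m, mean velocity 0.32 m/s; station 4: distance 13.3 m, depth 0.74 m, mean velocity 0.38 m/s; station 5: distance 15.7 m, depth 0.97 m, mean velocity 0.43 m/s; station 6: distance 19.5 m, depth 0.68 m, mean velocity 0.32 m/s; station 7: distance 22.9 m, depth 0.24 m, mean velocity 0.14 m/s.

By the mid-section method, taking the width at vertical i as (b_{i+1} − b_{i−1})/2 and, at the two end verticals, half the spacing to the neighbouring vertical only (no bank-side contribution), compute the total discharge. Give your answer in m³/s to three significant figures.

w_1 = (4.7 − 2.4)/2 = 1.15 m; q_1 = 0.11 × 0.19 × 1.15 = 0.02404 m³/s
w_2 = (9.7 − 2.4)/2 = 3.65 m; q_2 = 0.30 × 0.55 × 3.65 = 0.6023 m³/s
w_3 = (13.3 − 4.7)/2 = 4.3 m; q_3 = 0.32 × 0.74 × 4.3 = 1.018 m³/s
w_4 = (15.7 − 9.7)/2 = 3 m; q_4 = 0.38 × 0.74 × 3 = 0.8436 m³/s
w_5 = (19.5 − 13.3)/2 = 3.1 m; q_5 = 0.43 × 0.97 × 3.1 = 1.293 m³/s
w_6 = (22.9 − 15.7)/2 = 3.6 m; q_6 = 0.32 × 0.68 × 3.6 = 0.7834 m³/s
w_7 = (22.9 − 19.5)/2 = 1.7 m; q_7 = 0.14 × 0.24 × 1.7 = 0.05712 m³/s
Q = Σ qᵢ = 4.622 m³/s

4.62 m³/s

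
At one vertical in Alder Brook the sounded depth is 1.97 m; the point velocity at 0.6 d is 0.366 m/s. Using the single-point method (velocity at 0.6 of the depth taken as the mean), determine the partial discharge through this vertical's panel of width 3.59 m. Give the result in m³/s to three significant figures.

2.59 m³/s

v̄ = v₀.₆ = 0.366 m/s
q = v̄ × d × w = 0.3660 × 1.97 × 3.59 = 2.588 m³/s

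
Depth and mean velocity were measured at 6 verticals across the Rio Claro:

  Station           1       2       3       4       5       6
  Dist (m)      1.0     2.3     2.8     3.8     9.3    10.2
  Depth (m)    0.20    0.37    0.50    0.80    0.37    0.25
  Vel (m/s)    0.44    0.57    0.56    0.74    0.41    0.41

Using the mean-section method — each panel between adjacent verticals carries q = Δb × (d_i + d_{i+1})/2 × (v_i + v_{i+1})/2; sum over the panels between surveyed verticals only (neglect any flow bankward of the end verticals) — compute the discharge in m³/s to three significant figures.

Panel 1-2: Δb = 1.3 m, d̄ = (0.20+0.37)/2 = 0.285, v̄ = (0.44+0.57)/2 = 0.505 → q = 1.3×0.285×0.505 = 0.1871 m³/s
Panel 2-3: Δb = 0.5 m, d̄ = (0.37+0.50)/2 = 0.435, v̄ = (0.57+0.56)/2 = 0.565 → q = 0.5×0.435×0.565 = 0.1229 m³/s
Panel 3-4: Δb = 1 m, d̄ = (0.50+0.80)/2 = 0.65, v̄ = (0.56+0.74)/2 = 0.65 → q = 1×0.65×0.65 = 0.4225 m³/s
Panel 4-5: Δb = 5.5 m, d̄ = (0.80+0.37)/2 = 0.585, v̄ = (0.74+0.41)/2 = 0.575 → q = 5.5×0.585×0.575 = 1.850 m³/s
Panel 5-6: Δb = 0.9 m, d̄ = (0.37+0.25)/2 = 0.31, v̄ = (0.41+0.41)/2 = 0.41 → q = 0.9×0.31×0.41 = 0.1144 m³/s
Q = Σ q = 2.697 m³/s

2.70 m³/s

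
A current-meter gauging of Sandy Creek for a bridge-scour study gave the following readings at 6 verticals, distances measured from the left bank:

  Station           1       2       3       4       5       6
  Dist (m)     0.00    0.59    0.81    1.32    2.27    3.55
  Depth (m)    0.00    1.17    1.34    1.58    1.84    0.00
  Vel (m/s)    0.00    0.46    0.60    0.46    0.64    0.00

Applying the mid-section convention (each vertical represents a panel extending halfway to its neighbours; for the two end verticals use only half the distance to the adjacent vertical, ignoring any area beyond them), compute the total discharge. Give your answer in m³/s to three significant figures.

2.36 m³/s

w_2 = (0.81 − 0.00)/2 = 0.405 m; q_2 = 0.46 × 1.17 × 0.405 = 0.2180 m³/s
w_3 = (1.32 − 0.59)/2 = 0.365 m; q_3 = 0.60 × 1.34 × 0.365 = 0.2935 m³/s
w_4 = (2.27 − 0.81)/2 = 0.73 m; q_4 = 0.46 × 1.58 × 0.73 = 0.5306 m³/s
w_5 = (3.55 − 1.32)/2 = 1.115 m; q_5 = 0.64 × 1.84 × 1.115 = 1.313 m³/s
Stations 1, 6 contribute zero (depth or velocity is 0).
Q = Σ qᵢ = 2.355 m³/s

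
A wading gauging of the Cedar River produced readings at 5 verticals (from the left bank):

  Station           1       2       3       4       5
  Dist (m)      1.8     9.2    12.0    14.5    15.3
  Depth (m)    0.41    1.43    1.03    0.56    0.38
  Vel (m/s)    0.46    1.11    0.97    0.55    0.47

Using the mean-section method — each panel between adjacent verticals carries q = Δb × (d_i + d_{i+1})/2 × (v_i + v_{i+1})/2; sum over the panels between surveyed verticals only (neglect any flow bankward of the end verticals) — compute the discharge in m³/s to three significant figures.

Panel 1-2: Δb = 7.4 m, d̄ = (0.41+1.43)/2 = 0.92, v̄ = (0.46+1.11)/2 = 0.785 → q = 7.4×0.92×0.785 = 5.344 m³/s
Panel 2-3: Δb = 2.8 m, d̄ = (1.43+1.03)/2 = 1.23, v̄ = (1.11+0.97)/2 = 1.04 → q = 2.8×1.23×1.04 = 3.582 m³/s
Panel 3-4: Δb = 2.5 m, d̄ = (1.03+0.56)/2 = 0.795, v̄ = (0.97+0.55)/2 = 0.76 → q = 2.5×0.795×0.76 = 1.511 m³/s
Panel 4-5: Δb = 0.8 m, d̄ = (0.56+0.38)/2 = 0.47, v̄ = (0.55+0.47)/2 = 0.51 → q = 0.8×0.47×0.51 = 0.1918 m³/s
Q = Σ q = 10.63 m³/s

10.6 m³/s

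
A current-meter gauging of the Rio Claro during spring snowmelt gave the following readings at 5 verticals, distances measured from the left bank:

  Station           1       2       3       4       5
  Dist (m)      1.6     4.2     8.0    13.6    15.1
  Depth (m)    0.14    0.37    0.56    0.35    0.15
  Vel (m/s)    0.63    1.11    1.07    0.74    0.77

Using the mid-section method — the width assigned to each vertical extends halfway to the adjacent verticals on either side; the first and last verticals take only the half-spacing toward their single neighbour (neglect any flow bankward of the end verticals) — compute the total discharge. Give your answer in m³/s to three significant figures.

5.25 m³/s

w_1 = (4.2 − 1.6)/2 = 1.3 m; q_1 = 0.63 × 0.14 × 1.3 = 0.1147 m³/s
w_2 = (8.0 − 1.6)/2 = 3.2 m; q_2 = 1.11 × 0.37 × 3.2 = 1.314 m³/s
w_3 = (13.6 − 4.2)/2 = 4.7 m; q_3 = 1.07 × 0.56 × 4.7 = 2.816 m³/s
w_4 = (15.1 − 8.0)/2 = 3.55 m; q_4 = 0.74 × 0.35 × 3.55 = 0.9195 m³/s
w_5 = (15.1 − 13.6)/2 = 0.75 m; q_5 = 0.77 × 0.15 × 0.75 = 0.08663 m³/s
Q = Σ qᵢ = 5.251 m³/s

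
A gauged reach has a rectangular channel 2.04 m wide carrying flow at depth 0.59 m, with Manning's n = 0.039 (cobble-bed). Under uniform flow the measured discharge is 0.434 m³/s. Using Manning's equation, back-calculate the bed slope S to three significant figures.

0.000734

A = b·y = 2.04 × 0.59 = 1.204 m²
P = b + 2y = 2.04 + 2×0.59 = 3.220 m
R = A/P = 1.204/3.220 = 0.3738 m
S = (Q·n / (1·A·R^(2/3)))² = (0.434×0.039 / (1×1.204×0.5189))² = 0.0007345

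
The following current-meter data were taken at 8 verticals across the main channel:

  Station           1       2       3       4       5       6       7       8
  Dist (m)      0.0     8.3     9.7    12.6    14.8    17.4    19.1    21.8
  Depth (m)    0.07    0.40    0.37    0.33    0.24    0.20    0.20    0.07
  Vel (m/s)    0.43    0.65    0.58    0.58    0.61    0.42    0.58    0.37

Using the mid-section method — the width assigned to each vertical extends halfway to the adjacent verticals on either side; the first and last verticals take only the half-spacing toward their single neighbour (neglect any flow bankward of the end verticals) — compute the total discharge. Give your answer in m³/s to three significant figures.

w_1 = (8.3 − 0.0)/2 = 4.15 m; q_1 = 0.43 × 0.07 × 4.15 = 0.1249 m³/s
w_2 = (9.7 − 0.0)/2 = 4.85 m; q_2 = 0.65 × 0.40 × 4.85 = 1.261 m³/s
w_3 = (12.6 − 8.3)/2 = 2.15 m; q_3 = 0.58 × 0.37 × 2.15 = 0.4614 m³/s
w_4 = (14.8 − 9.7)/2 = 2.55 m; q_4 = 0.58 × 0.33 × 2.55 = 0.4881 m³/s
w_5 = (17.4 − 12.6)/2 = 2.4 m; q_5 = 0.61 × 0.24 × 2.4 = 0.3514 m³/s
w_6 = (19.1 − 14.8)/2 = 2.15 m; q_6 = 0.42 × 0.20 × 2.15 = 0.1806 m³/s
w_7 = (21.8 − 17.4)/2 = 2.2 m; q_7 = 0.58 × 0.20 × 2.2 = 0.2552 m³/s
w_8 = (21.8 − 19.1)/2 = 1.35 m; q_8 = 0.37 × 0.07 × 1.35 = 0.03497 m³/s
Q = Σ qᵢ = 3.158 m³/s

3.16 m³/s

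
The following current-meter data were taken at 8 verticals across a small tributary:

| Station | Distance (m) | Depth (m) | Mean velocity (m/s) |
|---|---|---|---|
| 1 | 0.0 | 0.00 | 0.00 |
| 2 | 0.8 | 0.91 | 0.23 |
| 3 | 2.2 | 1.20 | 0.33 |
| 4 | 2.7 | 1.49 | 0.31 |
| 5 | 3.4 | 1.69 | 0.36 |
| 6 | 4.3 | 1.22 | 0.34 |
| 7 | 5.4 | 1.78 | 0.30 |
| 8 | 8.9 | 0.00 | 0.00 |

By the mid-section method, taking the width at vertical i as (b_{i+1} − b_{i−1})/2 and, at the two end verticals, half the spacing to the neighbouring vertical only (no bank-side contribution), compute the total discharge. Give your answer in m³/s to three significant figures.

w_2 = (2.2 − 0.0)/2 = 1.1 m; q_2 = 0.23 × 0.91 × 1.1 = 0.2302 m³/s
w_3 = (2.7 − 0.8)/2 = 0.95 m; q_3 = 0.33 × 1.20 × 0.95 = 0.3762 m³/s
w_4 = (3.4 − 2.2)/2 = 0.6 m; q_4 = 0.31 × 1.49 × 0.6 = 0.2771 m³/s
w_5 = (4.3 − 2.7)/2 = 0.8 m; q_5 = 0.36 × 1.69 × 0.8 = 0.4867 m³/s
w_6 = (5.4 − 3.4)/2 = 1 m; q_6 = 0.34 × 1.22 × 1 = 0.4148 m³/s
w_7 = (8.9 − 4.3)/2 = 2.3 m; q_7 = 0.30 × 1.78 × 2.3 = 1.228 m³/s
Stations 1, 8 contribute zero (depth or velocity is 0).
Q = Σ qᵢ = 3.013 m³/s

3.01 m³/s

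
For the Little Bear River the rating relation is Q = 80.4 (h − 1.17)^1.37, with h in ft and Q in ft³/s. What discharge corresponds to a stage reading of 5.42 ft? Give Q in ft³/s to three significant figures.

584 ft³/s

Q = 80.4 × (5.42 − 1.17)^1.37 = 80.4 × 4.25^1.37 = 583.6 ft³/s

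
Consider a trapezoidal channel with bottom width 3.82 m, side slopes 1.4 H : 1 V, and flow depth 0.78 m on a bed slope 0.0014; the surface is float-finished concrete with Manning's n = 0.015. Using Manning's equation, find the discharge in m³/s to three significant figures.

6.72 m³/s

A = (b + z·y)·y = (3.82 + 1.4×0.78)×0.78 = 3.831 m²
P = b + 2y√(1+z²) = 3.82 + 2×0.78×√(1+1.4²) = 6.504 m
R = A/P = 3.831/6.504 = 0.5891 m
Q = (1/n)·A·R^(2/3)·S^(1/2) = (1/0.015) × 3.831 × 0.5891^(2/3) × 0.0014^(1/2) = 6.716 m³/s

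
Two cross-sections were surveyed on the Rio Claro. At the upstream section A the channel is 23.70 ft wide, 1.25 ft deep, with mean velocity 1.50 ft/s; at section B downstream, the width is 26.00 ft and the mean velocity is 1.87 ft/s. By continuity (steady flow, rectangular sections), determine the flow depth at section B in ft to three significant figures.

Q = A₁V₁ = (23.70×1.25) × 1.50 = 44.44 ft³/s
d₂ = Q/(b₂ V₂) = 44.44/(26.00×1.87) = 0.9140 ft

0.914 ft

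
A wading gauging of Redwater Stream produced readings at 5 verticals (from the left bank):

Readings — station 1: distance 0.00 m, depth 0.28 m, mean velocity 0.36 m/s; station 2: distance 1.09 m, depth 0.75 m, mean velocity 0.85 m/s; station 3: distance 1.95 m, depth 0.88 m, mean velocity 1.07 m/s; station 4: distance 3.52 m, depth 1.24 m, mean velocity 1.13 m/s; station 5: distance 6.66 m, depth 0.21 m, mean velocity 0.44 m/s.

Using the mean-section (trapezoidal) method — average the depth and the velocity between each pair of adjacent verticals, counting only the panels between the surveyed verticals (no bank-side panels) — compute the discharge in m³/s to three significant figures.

4.63 m³/s

Panel 1-2: Δb = 1.09 m, d̄ = (0.28+0.75)/2 = 0.515, v̄ = (0.36+0.85)/2 = 0.605 → q = 1.09×0.515×0.605 = 0.3396 m³/s
Panel 2-3: Δb = 0.86 m, d̄ = (0.75+0.88)/2 = 0.815, v̄ = (0.85+1.07)/2 = 0.96 → q = 0.86×0.815×0.96 = 0.6729 m³/s
Panel 3-4: Δb = 1.57 m, d̄ = (0.88+1.24)/2 = 1.06, v̄ = (1.07+1.13)/2 = 1.1 → q = 1.57×1.06×1.1 = 1.831 m³/s
Panel 4-5: Δb = 3.14 m, d̄ = (1.24+0.21)/2 = 0.725, v̄ = (1.13+0.44)/2 = 0.785 → q = 3.14×0.725×0.785 = 1.787 m³/s
Q = Σ q = 4.630 m³/s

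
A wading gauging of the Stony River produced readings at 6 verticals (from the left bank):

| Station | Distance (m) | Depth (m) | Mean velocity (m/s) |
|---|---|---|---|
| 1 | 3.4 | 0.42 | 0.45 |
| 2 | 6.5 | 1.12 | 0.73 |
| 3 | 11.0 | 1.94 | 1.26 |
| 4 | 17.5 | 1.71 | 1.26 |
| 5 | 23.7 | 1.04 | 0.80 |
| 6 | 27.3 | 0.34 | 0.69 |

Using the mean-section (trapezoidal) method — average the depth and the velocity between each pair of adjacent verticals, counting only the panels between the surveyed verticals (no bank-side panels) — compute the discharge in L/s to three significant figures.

Panel 1-2: Δb = 3.1 m, d̄ = (0.42+1.12)/2 = 0.77, v̄ = (0.45+0.73)/2 = 0.59 → q = 3.1×0.77×0.59 = 1.408 m³/s
Panel 2-3: Δb = 4.5 m, d̄ = (1.12+1.94)/2 = 1.53, v̄ = (0.73+1.26)/2 = 0.995 → q = 4.5×1.53×0.995 = 6.851 m³/s
Panel 3-4: Δb = 6.5 m, d̄ = (1.94+1.71)/2 = 1.825, v̄ = (1.26+1.26)/2 = 1.26 → q = 6.5×1.825×1.26 = 14.95 m³/s
Panel 4-5: Δb = 6.2 m, d̄ = (1.71+1.04)/2 = 1.375, v̄ = (1.26+0.80)/2 = 1.03 → q = 6.2×1.375×1.03 = 8.781 m³/s
Panel 5-6: Δb = 3.6 m, d̄ = (1.04+0.34)/2 = 0.69, v̄ = (0.80+0.69)/2 = 0.745 → q = 3.6×0.69×0.745 = 1.851 m³/s
Q = Σ q = 33.84 m³/s
= 33.84 × 1000 = 33840 L/s

33800 L/s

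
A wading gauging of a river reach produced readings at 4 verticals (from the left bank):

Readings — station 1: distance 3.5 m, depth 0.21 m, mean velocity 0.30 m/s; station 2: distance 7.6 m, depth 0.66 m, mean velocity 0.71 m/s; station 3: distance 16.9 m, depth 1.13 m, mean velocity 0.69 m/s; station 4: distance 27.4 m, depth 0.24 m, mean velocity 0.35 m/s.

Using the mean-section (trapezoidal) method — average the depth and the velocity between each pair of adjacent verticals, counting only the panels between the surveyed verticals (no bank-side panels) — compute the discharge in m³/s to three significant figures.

10.5 m³/s

Panel 1-2: Δb = 4.1 m, d̄ = (0.21+0.66)/2 = 0.435, v̄ = (0.30+0.71)/2 = 0.505 → q = 4.1×0.435×0.505 = 0.9007 m³/s
Panel 2-3: Δb = 9.3 m, d̄ = (0.66+1.13)/2 = 0.895, v̄ = (0.71+0.69)/2 = 0.7 → q = 9.3×0.895×0.7 = 5.826 m³/s
Panel 3-4: Δb = 10.5 m, d̄ = (1.13+0.24)/2 = 0.685, v̄ = (0.69+0.35)/2 = 0.52 → q = 10.5×0.685×0.52 = 3.740 m³/s
Q = Σ q = 10.47 m³/s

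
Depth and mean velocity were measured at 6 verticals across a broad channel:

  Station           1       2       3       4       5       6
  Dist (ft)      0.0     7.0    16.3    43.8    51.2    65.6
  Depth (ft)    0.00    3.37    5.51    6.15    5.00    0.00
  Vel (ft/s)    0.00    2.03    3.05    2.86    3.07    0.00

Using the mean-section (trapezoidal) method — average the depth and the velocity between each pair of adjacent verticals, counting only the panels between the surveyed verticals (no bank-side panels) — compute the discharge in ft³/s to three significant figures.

768 ft³/s

Panel 1-2: Δb = 7 ft, d̄ = (0.00+3.37)/2 = 1.685, v̄ = (0.00+2.03)/2 = 1.015 → q = 7×1.685×1.015 = 11.97 ft³/s
Panel 2-3: Δb = 9.3 ft, d̄ = (3.37+5.51)/2 = 4.44, v̄ = (2.03+3.05)/2 = 2.54 → q = 9.3×4.44×2.54 = 104.9 ft³/s
Panel 3-4: Δb = 27.5 ft, d̄ = (5.51+6.15)/2 = 5.83, v̄ = (3.05+2.86)/2 = 2.955 → q = 27.5×5.83×2.955 = 473.8 ft³/s
Panel 4-5: Δb = 7.4 ft, d̄ = (6.15+5.00)/2 = 5.575, v̄ = (2.86+3.07)/2 = 2.965 → q = 7.4×5.575×2.965 = 122.3 ft³/s
Panel 5-6: Δb = 14.4 ft, d̄ = (5.00+0.00)/2 = 2.5, v̄ = (3.07+0.00)/2 = 1.535 → q = 14.4×2.5×1.535 = 55.26 ft³/s
Q = Σ q = 768.2 ft³/s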